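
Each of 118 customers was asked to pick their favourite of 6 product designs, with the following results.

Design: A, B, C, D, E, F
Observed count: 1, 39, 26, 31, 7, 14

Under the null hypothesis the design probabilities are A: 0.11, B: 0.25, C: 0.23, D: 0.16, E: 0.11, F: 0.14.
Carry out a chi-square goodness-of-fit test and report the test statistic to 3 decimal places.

Expected counts E_i = n·p_i: 118×0.11 = 12.98, 118×0.25 = 29.5, 118×0.23 = 27.14, 118×0.16 = 18.88, 118×0.11 = 12.98, 118×0.14 = 16.52.
χ² = (1−12.98)²/12.98 + (39−29.5)²/29.5 + (26−27.14)²/27.14 + (31−18.88)²/18.88 + (7−12.98)²/12.98 + (14−16.52)²/16.52
   = 11.0570 + 3.0593 + 0.0479 + 7.7804 + 2.7550 + 0.3844
Sum = 25.084

25.084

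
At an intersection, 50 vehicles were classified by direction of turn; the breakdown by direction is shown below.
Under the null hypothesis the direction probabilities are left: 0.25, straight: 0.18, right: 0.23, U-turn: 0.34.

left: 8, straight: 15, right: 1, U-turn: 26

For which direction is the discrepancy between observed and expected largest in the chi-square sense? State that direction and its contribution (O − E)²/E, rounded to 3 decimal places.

right, 9.587

Expected counts E_i = n·p_i: 50×0.25 = 12.5, 50×0.18 = 9, 50×0.23 = 11.5, 50×0.34 = 17.
left: (8 − 12.5)²/12.5 = 20.25/12.5 = 1.6200
straight: (15 − 9)²/9 = 36/9 = 4.0000
right: (1 − 11.5)²/11.5 = 110.25/11.5 = 9.5870
U-turn: (26 − 17)²/17 = 81/17 = 4.7647
The largest term is for right: 9.587.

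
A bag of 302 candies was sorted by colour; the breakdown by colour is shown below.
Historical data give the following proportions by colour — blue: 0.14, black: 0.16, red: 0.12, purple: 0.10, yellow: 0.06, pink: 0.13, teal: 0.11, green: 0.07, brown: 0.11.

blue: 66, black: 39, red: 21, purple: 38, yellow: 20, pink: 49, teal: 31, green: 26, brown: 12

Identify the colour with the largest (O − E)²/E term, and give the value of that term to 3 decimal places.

Expected counts E_i = n·p_i: 302×0.14 = 42.28, 302×0.16 = 48.32, 302×0.12 = 36.24, 302×0.10 = 30.2, 302×0.06 = 18.12, 302×0.13 = 39.26, 302×0.11 = 33.22, 302×0.07 = 21.14, 302×0.11 = 33.22.
blue: (66 − 42.28)²/42.28 = 562.6384/42.28 = 13.3074
black: (39 − 48.32)²/48.32 = 86.8624/48.32 = 1.7976
red: (21 − 36.24)²/36.24 = 232.2576/36.24 = 6.4089
purple: (38 − 30.2)²/30.2 = 60.84/30.2 = 2.0146
yellow: (20 − 18.12)²/18.12 = 3.5344/18.12 = 0.1951
pink: (49 − 39.26)²/39.26 = 94.8676/39.26 = 2.4164
teal: (31 − 33.22)²/33.22 = 4.9284/33.22 = 0.1484
green: (26 − 21.14)²/21.14 = 23.6196/21.14 = 1.1173
brown: (12 − 33.22)²/33.22 = 450.2884/33.22 = 13.5547
The largest term is for brown: 13.555.

brown, 13.555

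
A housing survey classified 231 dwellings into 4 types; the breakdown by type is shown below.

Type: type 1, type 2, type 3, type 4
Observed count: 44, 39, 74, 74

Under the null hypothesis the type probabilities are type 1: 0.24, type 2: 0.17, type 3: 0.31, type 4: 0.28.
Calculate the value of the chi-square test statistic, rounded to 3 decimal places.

3.785

Expected counts E_i = n·p_i: 231×0.24 = 55.44, 231×0.17 = 39.27, 231×0.31 = 71.61, 231×0.28 = 64.68.
cat         O        E   (O−E)²/E
type 1     44    55.44     2.3606
type 2     39    39.27     0.0019
type 3     74    71.61     0.0798
type 4     74    64.68     1.3430
Sum = 3.785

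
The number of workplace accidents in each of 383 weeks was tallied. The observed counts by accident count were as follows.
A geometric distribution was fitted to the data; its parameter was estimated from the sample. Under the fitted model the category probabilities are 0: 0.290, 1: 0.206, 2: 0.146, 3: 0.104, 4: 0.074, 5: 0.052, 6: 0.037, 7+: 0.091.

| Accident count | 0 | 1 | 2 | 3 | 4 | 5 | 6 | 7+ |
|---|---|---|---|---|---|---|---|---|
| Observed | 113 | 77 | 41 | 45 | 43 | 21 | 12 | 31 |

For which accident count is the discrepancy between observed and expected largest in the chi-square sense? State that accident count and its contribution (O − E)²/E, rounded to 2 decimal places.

Expected counts E_i = n·p_i: 383×0.290 = 111.07, 383×0.206 = 78.898, 383×0.146 = 55.918, 383×0.104 = 39.832, 383×0.074 = 28.342, 383×0.052 = 19.916, 383×0.037 = 14.171, 383×0.091 = 34.853.
χ² = (113−111.07)²/111.07 + (77−78.898)²/78.898 + (41−55.918)²/55.918 + (45−39.832)²/39.832 + (43−28.342)²/28.342 + (21−19.916)²/19.916 + (12−14.171)²/14.171 + (31−34.853)²/34.853
   = 0.034 + 0.046 + 3.980 + 0.671 + 7.581 + 0.059 + 0.333 + 0.426
The largest term is for 4: 7.58.

4, 7.58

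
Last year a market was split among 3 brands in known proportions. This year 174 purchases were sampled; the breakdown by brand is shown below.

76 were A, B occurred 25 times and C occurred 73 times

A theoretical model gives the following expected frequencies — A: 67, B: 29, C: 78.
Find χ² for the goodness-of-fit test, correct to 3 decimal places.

cat         O        E   (O−E)²/E
A          76       67     1.2090
B          25       29     0.5517
C          73       78     0.3205
Sum = 2.081

2.081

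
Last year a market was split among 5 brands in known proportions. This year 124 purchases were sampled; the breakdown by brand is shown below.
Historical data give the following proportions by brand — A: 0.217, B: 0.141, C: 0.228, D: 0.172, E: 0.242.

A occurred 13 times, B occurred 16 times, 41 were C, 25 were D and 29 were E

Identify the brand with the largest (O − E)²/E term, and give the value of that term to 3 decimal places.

A, 7.189

Expected counts E_i = n·p_i: 124×0.217 = 26.908, 124×0.141 = 17.484, 124×0.228 = 28.272, 124×0.172 = 21.328, 124×0.242 = 30.008.
A: (13 − 26.908)²/26.908 = 193.432464/26.908 = 7.1887
B: (16 − 17.484)²/17.484 = 2.202256/17.484 = 0.1260
C: (41 − 28.272)²/28.272 = 162.001984/28.272 = 5.7301
D: (25 − 21.328)²/21.328 = 13.483584/21.328 = 0.6322
E: (29 − 30.008)²/30.008 = 1.016064/30.008 = 0.0339
The largest term is for A: 7.189.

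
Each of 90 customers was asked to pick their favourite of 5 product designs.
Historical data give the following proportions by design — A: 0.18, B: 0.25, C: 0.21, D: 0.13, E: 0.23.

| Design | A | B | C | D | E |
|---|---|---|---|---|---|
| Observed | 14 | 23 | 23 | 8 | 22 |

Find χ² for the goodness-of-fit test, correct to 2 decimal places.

2.45

Expected counts E_i = n·p_i: 90×0.18 = 16.2, 90×0.25 = 22.5, 90×0.21 = 18.9, 90×0.13 = 11.7, 90×0.23 = 20.7.
A: (14 − 16.2)²/16.2 = 4.84/16.2 = 0.299
B: (23 − 22.5)²/22.5 = 0.25/22.5 = 0.011
C: (23 − 18.9)²/18.9 = 16.81/18.9 = 0.889
D: (8 − 11.7)²/11.7 = 13.69/11.7 = 1.170
E: (22 − 20.7)²/20.7 = 1.69/20.7 = 0.082
Sum = 2.45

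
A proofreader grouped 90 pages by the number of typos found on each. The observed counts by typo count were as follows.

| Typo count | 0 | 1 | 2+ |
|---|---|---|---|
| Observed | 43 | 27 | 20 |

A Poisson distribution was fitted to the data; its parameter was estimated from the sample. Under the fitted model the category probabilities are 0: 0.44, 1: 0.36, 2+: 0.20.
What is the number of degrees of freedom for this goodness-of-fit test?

There are k = 3 categories and 1 parameter estimated from the data, so df = 3 − 1 − 1 = 1.

1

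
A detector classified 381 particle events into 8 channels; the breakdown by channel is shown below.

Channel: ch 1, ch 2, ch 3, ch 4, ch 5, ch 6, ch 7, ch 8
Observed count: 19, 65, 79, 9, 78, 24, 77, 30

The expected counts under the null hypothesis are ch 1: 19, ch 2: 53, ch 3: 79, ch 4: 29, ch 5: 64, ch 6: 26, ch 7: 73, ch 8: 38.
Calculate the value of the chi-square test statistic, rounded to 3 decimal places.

ch 1: (19 − 19)²/19 = 0/19 = 0.0000
ch 2: (65 − 53)²/53 = 144/53 = 2.7170
ch 3: (79 − 79)²/79 = 0/79 = 0.0000
ch 4: (9 − 29)²/29 = 400/29 = 13.7931
ch 5: (78 − 64)²/64 = 196/64 = 3.0625
ch 6: (24 − 26)²/26 = 4/26 = 0.1538
ch 7: (77 − 73)²/73 = 16/73 = 0.2192
ch 8: (30 − 38)²/38 = 64/38 = 1.6842
Sum = 21.630

21.630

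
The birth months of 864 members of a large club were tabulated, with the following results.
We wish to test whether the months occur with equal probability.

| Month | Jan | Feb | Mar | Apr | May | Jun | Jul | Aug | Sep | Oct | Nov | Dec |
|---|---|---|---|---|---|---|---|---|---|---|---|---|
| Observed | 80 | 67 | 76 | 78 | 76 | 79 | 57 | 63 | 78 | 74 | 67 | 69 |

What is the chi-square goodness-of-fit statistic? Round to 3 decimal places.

Under H₀ each category has probability 1/12, so each expected count is 864/12 = 72.
Jan: (80 − 72)²/72 = 64/72 = 0.8889
Feb: (67 − 72)²/72 = 25/72 = 0.3472
Mar: (76 − 72)²/72 = 16/72 = 0.2222
Apr: (78 − 72)²/72 = 36/72 = 0.5000
May: (76 − 72)²/72 = 16/72 = 0.2222
Jun: (79 − 72)²/72 = 49/72 = 0.6806
Jul: (57 − 72)²/72 = 225/72 = 3.1250
Aug: (63 − 72)²/72 = 81/72 = 1.1250
Sep: (78 − 72)²/72 = 36/72 = 0.5000
Oct: (74 − 72)²/72 = 4/72 = 0.0556
Nov: (67 − 72)²/72 = 25/72 = 0.3472
Dec: (69 − 72)²/72 = 9/72 = 0.1250
Sum = 8.139

8.139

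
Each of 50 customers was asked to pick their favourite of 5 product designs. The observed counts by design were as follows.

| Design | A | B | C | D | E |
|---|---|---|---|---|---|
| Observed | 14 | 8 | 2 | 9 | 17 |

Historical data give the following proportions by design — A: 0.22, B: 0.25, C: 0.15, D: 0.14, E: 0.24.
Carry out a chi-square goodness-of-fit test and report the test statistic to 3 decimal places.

9.126

Expected counts E_i = n·p_i: 50×0.22 = 11, 50×0.25 = 12.5, 50×0.15 = 7.5, 50×0.14 = 7, 50×0.24 = 12.
cat         O        E   (O−E)²/E
A          14       11     0.8182
B           8     12.5     1.6200
C           2      7.5     4.0333
D           9        7     0.5714
E          17       12     2.0833
Sum = 9.126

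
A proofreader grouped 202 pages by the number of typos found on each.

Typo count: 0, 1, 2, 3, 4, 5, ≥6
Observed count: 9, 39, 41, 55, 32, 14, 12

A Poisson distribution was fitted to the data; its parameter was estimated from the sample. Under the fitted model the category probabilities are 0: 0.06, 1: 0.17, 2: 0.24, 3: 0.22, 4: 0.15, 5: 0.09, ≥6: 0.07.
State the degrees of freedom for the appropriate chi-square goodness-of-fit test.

There are k = 7 categories and 1 parameter estimated from the data, so df = 7 − 1 − 1 = 5.

5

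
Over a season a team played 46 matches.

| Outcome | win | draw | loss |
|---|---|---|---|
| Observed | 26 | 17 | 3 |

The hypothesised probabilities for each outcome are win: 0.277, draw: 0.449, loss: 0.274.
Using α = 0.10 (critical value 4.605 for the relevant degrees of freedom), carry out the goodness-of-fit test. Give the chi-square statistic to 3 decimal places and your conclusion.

21.759; reject

Expected counts E_i = n·p_i: 46×0.277 = 12.742, 46×0.449 = 20.654, 46×0.274 = 12.604.
win: (26 − 12.742)²/12.742 = 175.774564/12.742 = 13.7949
draw: (17 − 20.654)²/20.654 = 13.351716/20.654 = 0.6464
loss: (3 − 12.604)²/12.604 = 92.236816/12.604 = 7.3181
Sum = 21.759
df = 2. Since 21.759 > 4.605, we reject H₀.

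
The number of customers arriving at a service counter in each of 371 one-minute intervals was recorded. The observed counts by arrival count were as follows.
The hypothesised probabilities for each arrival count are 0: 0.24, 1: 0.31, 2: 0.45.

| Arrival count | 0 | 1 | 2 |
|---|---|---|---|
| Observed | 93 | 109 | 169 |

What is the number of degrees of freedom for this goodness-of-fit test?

2

There are k = 3 categories and no parameters were estimated from the data, so df = 3 − 1 = 2.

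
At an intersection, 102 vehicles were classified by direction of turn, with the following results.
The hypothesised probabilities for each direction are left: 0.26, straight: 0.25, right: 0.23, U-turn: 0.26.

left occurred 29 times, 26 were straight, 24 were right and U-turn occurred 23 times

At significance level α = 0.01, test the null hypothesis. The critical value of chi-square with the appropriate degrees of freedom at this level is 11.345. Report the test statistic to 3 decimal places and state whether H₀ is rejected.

0.721; do not reject

Expected counts E_i = n·p_i: 102×0.26 = 26.52, 102×0.25 = 25.5, 102×0.23 = 23.46, 102×0.26 = 26.52.
χ² = (29−26.52)²/26.52 + (26−25.5)²/25.5 + (24−23.46)²/23.46 + (23−26.52)²/26.52
   = 0.2319 + 0.0098 + 0.0124 + 0.4672
Sum = 0.721
df = 3. Since 0.721 < 11.345, we do not reject H₀.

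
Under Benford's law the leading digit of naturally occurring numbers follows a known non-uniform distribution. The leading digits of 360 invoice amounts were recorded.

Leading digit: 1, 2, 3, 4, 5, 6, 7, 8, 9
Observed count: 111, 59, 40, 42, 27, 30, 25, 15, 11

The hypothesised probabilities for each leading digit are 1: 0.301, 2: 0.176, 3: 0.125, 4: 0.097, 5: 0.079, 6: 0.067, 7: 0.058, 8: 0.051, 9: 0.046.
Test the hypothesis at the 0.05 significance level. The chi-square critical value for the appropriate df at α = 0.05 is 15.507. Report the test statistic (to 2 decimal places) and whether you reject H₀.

Expected counts E_i = n·p_i: 360×0.301 = 108.36, 360×0.176 = 63.36, 360×0.125 = 45, 360×0.097 = 34.92, 360×0.079 = 28.44, 360×0.067 = 24.12, 360×0.058 = 20.88, 360×0.051 = 18.36, 360×0.046 = 16.56.
1: (111 − 108.36)²/108.36 = 6.9696/108.36 = 0.064
2: (59 − 63.36)²/63.36 = 19.0096/63.36 = 0.300
3: (40 − 45)²/45 = 25/45 = 0.556
4: (42 − 34.92)²/34.92 = 50.1264/34.92 = 1.435
5: (27 − 28.44)²/28.44 = 2.0736/28.44 = 0.073
6: (30 − 24.12)²/24.12 = 34.5744/24.12 = 1.433
7: (25 − 20.88)²/20.88 = 16.9744/20.88 = 0.813
8: (15 − 18.36)²/18.36 = 11.2896/18.36 = 0.615
9: (11 − 16.56)²/16.56 = 30.9136/16.56 = 1.867
Sum = 7.16
df = 8. Since 7.16 < 15.507, we do not reject H₀.

7.16; do not reject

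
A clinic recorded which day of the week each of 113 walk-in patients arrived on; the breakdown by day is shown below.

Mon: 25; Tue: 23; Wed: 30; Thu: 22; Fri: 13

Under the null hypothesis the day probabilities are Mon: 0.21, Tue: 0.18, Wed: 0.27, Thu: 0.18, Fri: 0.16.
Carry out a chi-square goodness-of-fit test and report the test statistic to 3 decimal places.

Expected counts E_i = n·p_i: 113×0.21 = 23.73, 113×0.18 = 20.34, 113×0.27 = 30.51, 113×0.18 = 20.34, 113×0.16 = 18.08.
χ² = (25−23.73)²/23.73 + (23−20.34)²/20.34 + (30−30.51)²/30.51 + (22−20.34)²/20.34 + (13−18.08)²/18.08
   = 0.0680 + 0.3479 + 0.0085 + 0.1355 + 1.4273
Sum = 1.987

1.987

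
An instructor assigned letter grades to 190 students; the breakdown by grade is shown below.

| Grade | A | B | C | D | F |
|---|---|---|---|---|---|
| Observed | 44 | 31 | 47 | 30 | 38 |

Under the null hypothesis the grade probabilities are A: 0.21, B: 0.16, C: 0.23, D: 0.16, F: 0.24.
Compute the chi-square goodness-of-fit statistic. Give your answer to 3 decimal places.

1.954

Expected counts E_i = n·p_i: 190×0.21 = 39.9, 190×0.16 = 30.4, 190×0.23 = 43.7, 190×0.16 = 30.4, 190×0.24 = 45.6.
cat         O        E   (O−E)²/E
A          44     39.9     0.4213
B          31     30.4     0.0118
C          47     43.7     0.2492
D          30     30.4     0.0053
F          38     45.6     1.2667
Sum = 1.954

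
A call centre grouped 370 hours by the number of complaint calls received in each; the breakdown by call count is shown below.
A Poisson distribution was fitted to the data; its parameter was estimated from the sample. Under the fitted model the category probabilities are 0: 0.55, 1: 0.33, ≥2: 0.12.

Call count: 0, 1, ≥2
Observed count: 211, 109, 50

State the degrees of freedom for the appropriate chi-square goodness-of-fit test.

1

There are k = 3 categories and 1 parameter estimated from the data, so df = 3 − 1 − 1 = 1.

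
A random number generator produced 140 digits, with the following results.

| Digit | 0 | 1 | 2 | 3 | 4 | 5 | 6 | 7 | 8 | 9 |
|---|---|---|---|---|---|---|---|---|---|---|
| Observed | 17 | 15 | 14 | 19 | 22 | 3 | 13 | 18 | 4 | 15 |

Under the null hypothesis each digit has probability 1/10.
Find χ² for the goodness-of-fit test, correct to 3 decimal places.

Under H₀ each category has probability 1/10, so each expected count is 140/10 = 14.
0: (17 − 14)²/14 = 9/14 = 0.6429
1: (15 − 14)²/14 = 1/14 = 0.0714
2: (14 − 14)²/14 = 0/14 = 0.0000
3: (19 − 14)²/14 = 25/14 = 1.7857
4: (22 − 14)²/14 = 64/14 = 4.5714
5: (3 − 14)²/14 = 121/14 = 8.6429
6: (13 − 14)²/14 = 1/14 = 0.0714
7: (18 − 14)²/14 = 16/14 = 1.1429
8: (4 − 14)²/14 = 100/14 = 7.1429
9: (15 − 14)²/14 = 1/14 = 0.0714
Sum = 24.143

24.143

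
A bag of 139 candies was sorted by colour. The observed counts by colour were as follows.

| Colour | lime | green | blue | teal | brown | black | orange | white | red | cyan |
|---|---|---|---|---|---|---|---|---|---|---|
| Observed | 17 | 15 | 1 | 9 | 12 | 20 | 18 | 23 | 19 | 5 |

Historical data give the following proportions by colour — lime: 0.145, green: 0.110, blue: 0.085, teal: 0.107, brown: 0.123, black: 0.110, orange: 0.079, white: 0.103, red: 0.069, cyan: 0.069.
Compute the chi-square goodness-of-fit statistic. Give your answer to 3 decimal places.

36.869

Expected counts E_i = n·p_i: 139×0.145 = 20.155, 139×0.110 = 15.29, 139×0.085 = 11.815, 139×0.107 = 14.873, 139×0.123 = 17.097, 139×0.110 = 15.29, 139×0.079 = 10.981, 139×0.103 = 14.317, 139×0.069 = 9.591, 139×0.069 = 9.591.
χ² = (17−20.155)²/20.155 + (15−15.29)²/15.29 + (1−11.815)²/11.815 + (9−14.873)²/14.873 + (12−17.097)²/17.097 + (20−15.29)²/15.29 + (18−10.981)²/10.981 + (23−14.317)²/14.317 + (19−9.591)²/9.591 + (5−9.591)²/9.591
   = 0.4939 + 0.0055 + 9.8996 + 2.3191 + 1.5195 + 1.4509 + 4.4865 + 5.2661 + 9.2305 + 2.1976
Sum = 36.869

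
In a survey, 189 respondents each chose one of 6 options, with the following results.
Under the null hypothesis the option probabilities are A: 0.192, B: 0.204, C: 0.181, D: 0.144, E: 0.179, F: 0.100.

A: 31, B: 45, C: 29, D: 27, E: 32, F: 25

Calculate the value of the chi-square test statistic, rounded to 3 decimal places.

4.710

Expected counts E_i = n·p_i: 189×0.192 = 36.288, 189×0.204 = 38.556, 189×0.181 = 34.209, 189×0.144 = 27.216, 189×0.179 = 33.831, 189×0.100 = 18.9.
A: (31 − 36.288)²/36.288 = 27.962944/36.288 = 0.7706
B: (45 − 38.556)²/38.556 = 41.525136/38.556 = 1.0770
C: (29 − 34.209)²/34.209 = 27.133681/34.209 = 0.7932
D: (27 − 27.216)²/27.216 = 0.046656/27.216 = 0.0017
E: (32 − 33.831)²/33.831 = 3.352561/33.831 = 0.0991
F: (25 − 18.9)²/18.9 = 37.21/18.9 = 1.9688
Sum = 4.710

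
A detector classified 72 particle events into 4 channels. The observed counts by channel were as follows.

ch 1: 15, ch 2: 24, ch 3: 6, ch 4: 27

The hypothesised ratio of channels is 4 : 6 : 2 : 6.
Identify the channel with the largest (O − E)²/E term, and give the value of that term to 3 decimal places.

ch 3, 0.500

Ratio total = 18. Expected counts: 72×4/18 = 16, 72×6/18 = 24, 72×2/18 = 8, 72×6/18 = 24.
χ² = (15−16)²/16 + (24−24)²/24 + (6−8)²/8 + (27−24)²/24
   = 0.0625 + 0.0000 + 0.5000 + 0.3750
The largest term is for ch 3: 0.500.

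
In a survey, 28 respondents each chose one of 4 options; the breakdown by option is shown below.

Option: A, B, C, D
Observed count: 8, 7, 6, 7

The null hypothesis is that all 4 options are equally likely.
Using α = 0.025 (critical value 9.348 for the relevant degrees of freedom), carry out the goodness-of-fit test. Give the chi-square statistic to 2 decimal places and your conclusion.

Expected count for each of the 4 categories: 28/4 = 7.
cat         O        E   (O−E)²/E
A           8        7      0.143
B           7        7      0.000
C           6        7      0.143
D           7        7      0.000
Sum = 0.29
df = 3. Since 0.29 < 9.348, we do not reject H₀.

0.29; do not reject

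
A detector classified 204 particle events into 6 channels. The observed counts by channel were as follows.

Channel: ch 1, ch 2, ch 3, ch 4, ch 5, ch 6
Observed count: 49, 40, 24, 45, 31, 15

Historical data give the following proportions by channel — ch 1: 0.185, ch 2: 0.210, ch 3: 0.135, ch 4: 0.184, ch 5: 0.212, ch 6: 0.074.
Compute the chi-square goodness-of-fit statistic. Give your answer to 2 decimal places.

8.96

Expected counts E_i = n·p_i: 204×0.185 = 37.74, 204×0.210 = 42.84, 204×0.135 = 27.54, 204×0.184 = 37.536, 204×0.212 = 43.248, 204×0.074 = 15.096.
cat         O        E   (O−E)²/E
ch 1       49    37.74      3.360
ch 2       40    42.84      0.188
ch 3       24    27.54      0.455
ch 4       45   37.536      1.484
ch 5       31   43.248      3.469
ch 6       15   15.096      0.001
Sum = 8.96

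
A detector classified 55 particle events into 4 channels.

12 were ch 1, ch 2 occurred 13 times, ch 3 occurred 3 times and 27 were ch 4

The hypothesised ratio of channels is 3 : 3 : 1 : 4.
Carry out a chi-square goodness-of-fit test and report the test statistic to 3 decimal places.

4.117

Ratio total = 11. Expected counts: 55×3/11 = 15, 55×3/11 = 15, 55×1/11 = 5, 55×4/11 = 20.
ch 1: (12 − 15)²/15 = 9/15 = 0.6000
ch 2: (13 − 15)²/15 = 4/15 = 0.2667
ch 3: (3 − 5)²/5 = 4/5 = 0.8000
ch 4: (27 − 20)²/20 = 49/20 = 2.4500
Sum = 4.117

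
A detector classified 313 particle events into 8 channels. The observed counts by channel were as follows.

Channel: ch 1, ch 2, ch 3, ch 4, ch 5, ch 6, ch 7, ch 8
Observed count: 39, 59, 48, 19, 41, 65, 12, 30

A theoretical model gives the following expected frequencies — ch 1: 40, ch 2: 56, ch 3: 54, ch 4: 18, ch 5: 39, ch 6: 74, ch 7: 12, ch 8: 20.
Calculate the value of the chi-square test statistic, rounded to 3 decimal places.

7.105

ch 1: (39 − 40)²/40 = 1/40 = 0.0250
ch 2: (59 − 56)²/56 = 9/56 = 0.1607
ch 3: (48 − 54)²/54 = 36/54 = 0.6667
ch 4: (19 − 18)²/18 = 1/18 = 0.0556
ch 5: (41 − 39)²/39 = 4/39 = 0.1026
ch 6: (65 − 74)²/74 = 81/74 = 1.0946
ch 7: (12 − 12)²/12 = 0/12 = 0.0000
ch 8: (30 − 20)²/20 = 100/20 = 5.0000
Sum = 7.105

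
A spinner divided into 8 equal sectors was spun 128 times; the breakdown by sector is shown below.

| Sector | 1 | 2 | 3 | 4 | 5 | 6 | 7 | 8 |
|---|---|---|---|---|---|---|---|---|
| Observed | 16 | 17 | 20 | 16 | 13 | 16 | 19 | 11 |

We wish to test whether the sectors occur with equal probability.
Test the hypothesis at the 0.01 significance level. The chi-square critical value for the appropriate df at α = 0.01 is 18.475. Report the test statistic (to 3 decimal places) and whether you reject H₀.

3.750; do not reject

Under H₀ each category has probability 1/8, so each expected count is 128/8 = 16.
1: (16 − 16)²/16 = 0/16 = 0.0000
2: (17 − 16)²/16 = 1/16 = 0.0625
3: (20 − 16)²/16 = 16/16 = 1.0000
4: (16 − 16)²/16 = 0/16 = 0.0000
5: (13 − 16)²/16 = 9/16 = 0.5625
6: (16 − 16)²/16 = 0/16 = 0.0000
7: (19 − 16)²/16 = 9/16 = 0.5625
8: (11 − 16)²/16 = 25/16 = 1.5625
Sum = 3.750
df = 7. Since 3.750 < 18.475, we do not reject H₀.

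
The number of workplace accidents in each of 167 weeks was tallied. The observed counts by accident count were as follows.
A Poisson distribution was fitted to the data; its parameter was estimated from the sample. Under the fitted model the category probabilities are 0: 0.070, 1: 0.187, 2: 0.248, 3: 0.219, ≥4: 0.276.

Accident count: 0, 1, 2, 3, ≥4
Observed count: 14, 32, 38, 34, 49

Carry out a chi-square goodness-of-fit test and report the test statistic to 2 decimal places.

Expected counts E_i = n·p_i: 167×0.070 = 11.69, 167×0.187 = 31.229, 167×0.248 = 41.416, 167×0.219 = 36.573, 167×0.276 = 46.092.
χ² = (14−11.69)²/11.69 + (32−31.229)²/31.229 + (38−41.416)²/41.416 + (34−36.573)²/36.573 + (49−46.092)²/46.092
   = 0.456 + 0.019 + 0.282 + 0.181 + 0.183
Sum = 1.12

1.12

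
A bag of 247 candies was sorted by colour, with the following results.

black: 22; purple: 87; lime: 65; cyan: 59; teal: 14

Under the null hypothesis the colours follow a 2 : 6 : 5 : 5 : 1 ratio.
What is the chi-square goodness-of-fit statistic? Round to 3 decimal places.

Ratio total = 19. Expected counts: 247×2/19 = 26, 247×6/19 = 78, 247×5/19 = 65, 247×5/19 = 65, 247×1/19 = 13.
cat         O        E   (O−E)²/E
black      22       26     0.6154
purple     87       78     1.0385
lime       65       65     0.0000
cyan       59       65     0.5538
teal       14       13     0.0769
Sum = 2.285

2.285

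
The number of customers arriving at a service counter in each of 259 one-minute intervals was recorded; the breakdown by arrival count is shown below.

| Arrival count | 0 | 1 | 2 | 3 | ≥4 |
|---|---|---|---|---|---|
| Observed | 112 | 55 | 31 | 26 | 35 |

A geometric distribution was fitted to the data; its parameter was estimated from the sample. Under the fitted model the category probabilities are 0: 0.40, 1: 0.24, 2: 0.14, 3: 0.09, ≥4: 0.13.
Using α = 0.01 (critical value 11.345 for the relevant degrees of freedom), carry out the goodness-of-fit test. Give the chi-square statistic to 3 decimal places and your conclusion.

Expected counts E_i = n·p_i: 259×0.40 = 103.6, 259×0.24 = 62.16, 259×0.14 = 36.26, 259×0.09 = 23.31, 259×0.13 = 33.67.
0: (112 − 103.6)²/103.6 = 70.56/103.6 = 0.6811
1: (55 − 62.16)²/62.16 = 51.2656/62.16 = 0.8247
2: (31 − 36.26)²/36.26 = 27.6676/36.26 = 0.7630
3: (26 − 23.31)²/23.31 = 7.2361/23.31 = 0.3104
≥4: (35 − 33.67)²/33.67 = 1.7689/33.67 = 0.0525
Sum = 2.632
df = 3. Since 2.632 < 11.345, we do not reject H₀.

2.632; do not reject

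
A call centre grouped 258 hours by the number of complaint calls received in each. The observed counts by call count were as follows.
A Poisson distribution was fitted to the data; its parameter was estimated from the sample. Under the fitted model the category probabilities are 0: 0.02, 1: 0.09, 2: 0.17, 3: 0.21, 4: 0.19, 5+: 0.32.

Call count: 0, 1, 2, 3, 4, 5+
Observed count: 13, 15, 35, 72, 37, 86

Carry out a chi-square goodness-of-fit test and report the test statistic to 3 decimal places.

25.563

Expected counts E_i = n·p_i: 258×0.02 = 5.16, 258×0.09 = 23.22, 258×0.17 = 43.86, 258×0.21 = 54.18, 258×0.19 = 49.02, 258×0.32 = 82.56.
cat         O        E   (O−E)²/E
0          13     5.16    11.9119
1          15    23.22     2.9099
2          35    43.86     1.7898
3          72    54.18     5.8611
4          37    49.02     2.9474
5+         86    82.56     0.1433
Sum = 25.563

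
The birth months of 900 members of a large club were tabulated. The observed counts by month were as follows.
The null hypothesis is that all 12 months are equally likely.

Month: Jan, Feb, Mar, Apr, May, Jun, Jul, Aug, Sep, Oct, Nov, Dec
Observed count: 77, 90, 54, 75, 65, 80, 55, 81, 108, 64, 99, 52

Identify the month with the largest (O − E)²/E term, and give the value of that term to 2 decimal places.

Expected count for each of the 12 categories: 900/12 = 75.
Jan: (77 − 75)²/75 = 4/75 = 0.053
Feb: (90 − 75)²/75 = 225/75 = 3.000
Mar: (54 − 75)²/75 = 441/75 = 5.880
Apr: (75 − 75)²/75 = 0/75 = 0.000
May: (65 − 75)²/75 = 100/75 = 1.333
Jun: (80 − 75)²/75 = 25/75 = 0.333
Jul: (55 − 75)²/75 = 400/75 = 5.333
Aug: (81 − 75)²/75 = 36/75 = 0.480
Sep: (108 − 75)²/75 = 1089/75 = 14.520
Oct: (64 − 75)²/75 = 121/75 = 1.613
Nov: (99 − 75)²/75 = 576/75 = 7.680
Dec: (52 − 75)²/75 = 529/75 = 7.053
The largest term is for Sep: 14.52.

Sep, 14.52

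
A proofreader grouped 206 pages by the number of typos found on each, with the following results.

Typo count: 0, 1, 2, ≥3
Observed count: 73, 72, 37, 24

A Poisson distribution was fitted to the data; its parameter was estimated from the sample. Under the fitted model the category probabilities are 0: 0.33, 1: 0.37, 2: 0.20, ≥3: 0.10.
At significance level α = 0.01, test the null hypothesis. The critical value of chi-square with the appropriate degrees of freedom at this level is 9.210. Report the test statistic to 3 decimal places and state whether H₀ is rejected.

1.594; do not reject

Expected counts E_i = n·p_i: 206×0.33 = 67.98, 206×0.37 = 76.22, 206×0.20 = 41.2, 206×0.10 = 20.6.
0: (73 − 67.98)²/67.98 = 25.2004/67.98 = 0.3707
1: (72 − 76.22)²/76.22 = 17.8084/76.22 = 0.2336
2: (37 − 41.2)²/41.2 = 17.64/41.2 = 0.4282
≥3: (24 − 20.6)²/20.6 = 11.56/20.6 = 0.5612
Sum = 1.594
df = 2. Since 1.594 < 9.210, we do not reject H₀.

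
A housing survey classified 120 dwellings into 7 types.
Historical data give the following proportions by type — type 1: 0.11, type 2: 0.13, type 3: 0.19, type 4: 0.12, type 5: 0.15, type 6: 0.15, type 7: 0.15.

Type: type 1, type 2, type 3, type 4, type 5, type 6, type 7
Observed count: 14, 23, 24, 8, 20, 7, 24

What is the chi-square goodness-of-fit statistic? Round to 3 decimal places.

Expected counts E_i = n·p_i: 120×0.11 = 13.2, 120×0.13 = 15.6, 120×0.19 = 22.8, 120×0.12 = 14.4, 120×0.15 = 18, 120×0.15 = 18, 120×0.15 = 18.
χ² = (14−13.2)²/13.2 + (23−15.6)²/15.6 + (24−22.8)²/22.8 + (8−14.4)²/14.4 + (20−18)²/18 + (7−18)²/18 + (24−18)²/18
   = 0.0485 + 3.5103 + 0.0632 + 2.8444 + 0.2222 + 6.7222 + 2.0000
Sum = 15.411

15.411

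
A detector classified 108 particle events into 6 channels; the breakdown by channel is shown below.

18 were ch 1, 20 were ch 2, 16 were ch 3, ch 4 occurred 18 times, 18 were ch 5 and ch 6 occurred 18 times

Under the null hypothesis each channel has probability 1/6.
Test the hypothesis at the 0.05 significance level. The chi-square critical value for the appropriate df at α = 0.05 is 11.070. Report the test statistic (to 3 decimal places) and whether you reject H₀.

Expected count for each of the 6 categories: 108/6 = 18.
ch 1: (18 − 18)²/18 = 0/18 = 0.0000
ch 2: (20 − 18)²/18 = 4/18 = 0.2222
ch 3: (16 − 18)²/18 = 4/18 = 0.2222
ch 4: (18 − 18)²/18 = 0/18 = 0.0000
ch 5: (18 − 18)²/18 = 0/18 = 0.0000
ch 6: (18 − 18)²/18 = 0/18 = 0.0000
Sum = 0.444
df = 5. Since 0.444 < 11.070, we do not reject H₀.

0.444; do not reject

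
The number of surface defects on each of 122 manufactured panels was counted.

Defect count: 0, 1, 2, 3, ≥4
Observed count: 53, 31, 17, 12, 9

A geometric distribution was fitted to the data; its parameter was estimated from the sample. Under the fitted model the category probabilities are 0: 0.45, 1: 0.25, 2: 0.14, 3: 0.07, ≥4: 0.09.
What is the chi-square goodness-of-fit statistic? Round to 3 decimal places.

1.833

Expected counts E_i = n·p_i: 122×0.45 = 54.9, 122×0.25 = 30.5, 122×0.14 = 17.08, 122×0.07 = 8.54, 122×0.09 = 10.98.
0: (53 − 54.9)²/54.9 = 3.61/54.9 = 0.0658
1: (31 − 30.5)²/30.5 = 0.25/30.5 = 0.0082
2: (17 − 17.08)²/17.08 = 0.0064/17.08 = 0.0004
3: (12 − 8.54)²/8.54 = 11.9716/8.54 = 1.4018
≥4: (9 − 10.98)²/10.98 = 3.9204/10.98 = 0.3570
Sum = 1.833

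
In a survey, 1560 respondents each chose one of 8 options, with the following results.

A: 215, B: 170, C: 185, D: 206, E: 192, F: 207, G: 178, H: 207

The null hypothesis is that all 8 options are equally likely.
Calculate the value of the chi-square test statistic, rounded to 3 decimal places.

Under H₀ each category has probability 1/8, so each expected count is 1560/8 = 195.
χ² = (215−195)²/195 + (170−195)²/195 + (185−195)²/195 + (206−195)²/195 + (192−195)²/195 + (207−195)²/195 + (178−195)²/195 + (207−195)²/195
   = 2.0513 + 3.2051 + 0.5128 + 0.6205 + 0.0462 + 0.7385 + 1.4821 + 0.7385
Sum = 9.395

9.395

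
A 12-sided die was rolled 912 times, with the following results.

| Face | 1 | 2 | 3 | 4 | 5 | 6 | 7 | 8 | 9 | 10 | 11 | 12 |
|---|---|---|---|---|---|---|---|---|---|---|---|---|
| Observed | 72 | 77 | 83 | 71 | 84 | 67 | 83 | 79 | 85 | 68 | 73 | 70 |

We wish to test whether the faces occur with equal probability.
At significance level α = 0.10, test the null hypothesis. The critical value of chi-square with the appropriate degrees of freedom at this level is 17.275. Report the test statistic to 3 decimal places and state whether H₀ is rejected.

Under H₀ each category has probability 1/12, so each expected count is 912/12 = 76.
χ² = (72−76)²/76 + (77−76)²/76 + (83−76)²/76 + (71−76)²/76 + (84−76)²/76 + (67−76)²/76 + (83−76)²/76 + (79−76)²/76 + (85−76)²/76 + (68−76)²/76 + (73−76)²/76 + (70−76)²/76
   = 0.2105 + 0.0132 + 0.6447 + 0.3289 + 0.8421 + 1.0658 + 0.6447 + 0.1184 + 1.0658 + 0.8421 + 0.1184 + 0.4737
Sum = 6.368
df = 11. Since 6.368 < 17.275, we do not reject H₀.

6.368; do not reject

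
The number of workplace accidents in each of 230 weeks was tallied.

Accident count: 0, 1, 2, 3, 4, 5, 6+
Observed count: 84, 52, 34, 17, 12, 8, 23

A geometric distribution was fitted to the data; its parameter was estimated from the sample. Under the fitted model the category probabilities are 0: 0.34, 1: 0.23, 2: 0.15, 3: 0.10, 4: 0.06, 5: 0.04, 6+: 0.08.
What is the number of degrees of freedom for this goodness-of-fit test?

There are k = 7 categories and 1 parameter estimated from the data, so df = 7 − 1 − 1 = 5.

5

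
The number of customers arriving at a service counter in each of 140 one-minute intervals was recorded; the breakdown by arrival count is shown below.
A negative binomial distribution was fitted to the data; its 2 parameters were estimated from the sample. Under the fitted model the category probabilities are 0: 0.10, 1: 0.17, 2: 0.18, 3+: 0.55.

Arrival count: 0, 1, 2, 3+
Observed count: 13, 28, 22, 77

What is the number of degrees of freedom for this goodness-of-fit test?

There are k = 4 categories and 2 parameters estimated from the data, so df = 4 − 1 − 2 = 1.

1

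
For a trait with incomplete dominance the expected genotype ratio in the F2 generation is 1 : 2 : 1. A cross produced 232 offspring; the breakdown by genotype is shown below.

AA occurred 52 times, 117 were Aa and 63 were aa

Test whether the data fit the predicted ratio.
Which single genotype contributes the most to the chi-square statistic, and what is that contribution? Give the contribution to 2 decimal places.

AA, 0.62

Ratio total = 4. Expected counts: 232×1/4 = 58, 232×2/4 = 116, 232×1/4 = 58.
AA: (52 − 58)²/58 = 36/58 = 0.621
Aa: (117 − 116)²/116 = 1/116 = 0.009
aa: (63 − 58)²/58 = 25/58 = 0.431
The largest term is for AA: 0.62.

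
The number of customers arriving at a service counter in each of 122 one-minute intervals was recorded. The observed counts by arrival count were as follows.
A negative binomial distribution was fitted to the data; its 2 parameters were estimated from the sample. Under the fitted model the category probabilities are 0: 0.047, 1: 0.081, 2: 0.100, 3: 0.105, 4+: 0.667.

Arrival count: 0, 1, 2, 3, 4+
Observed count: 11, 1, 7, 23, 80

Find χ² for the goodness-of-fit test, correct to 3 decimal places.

23.165

Expected counts E_i = n·p_i: 122×0.047 = 5.734, 122×0.081 = 9.882, 122×0.100 = 12.2, 122×0.105 = 12.81, 122×0.667 = 81.374.
χ² = (11−5.734)²/5.734 + (1−9.882)²/9.882 + (7−12.2)²/12.2 + (23−12.81)²/12.81 + (80−81.374)²/81.374
   = 4.8362 + 7.9832 + 2.2164 + 8.1059 + 0.0232
Sum = 23.165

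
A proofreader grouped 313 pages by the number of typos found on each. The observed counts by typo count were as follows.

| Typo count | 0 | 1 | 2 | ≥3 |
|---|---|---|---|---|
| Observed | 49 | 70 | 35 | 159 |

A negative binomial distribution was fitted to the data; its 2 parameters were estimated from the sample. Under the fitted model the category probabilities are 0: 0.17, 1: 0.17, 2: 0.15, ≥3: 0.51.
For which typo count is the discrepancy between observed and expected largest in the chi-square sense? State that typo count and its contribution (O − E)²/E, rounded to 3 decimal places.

1, 5.298

Expected counts E_i = n·p_i: 313×0.17 = 53.21, 313×0.17 = 53.21, 313×0.15 = 46.95, 313×0.51 = 159.63.
0: (49 − 53.21)²/53.21 = 17.7241/53.21 = 0.3331
1: (70 − 53.21)²/53.21 = 281.9041/53.21 = 5.2980
2: (35 − 46.95)²/46.95 = 142.8025/46.95 = 3.0416
≥3: (159 − 159.63)²/159.63 = 0.3969/159.63 = 0.0025
The largest term is for 1: 5.298.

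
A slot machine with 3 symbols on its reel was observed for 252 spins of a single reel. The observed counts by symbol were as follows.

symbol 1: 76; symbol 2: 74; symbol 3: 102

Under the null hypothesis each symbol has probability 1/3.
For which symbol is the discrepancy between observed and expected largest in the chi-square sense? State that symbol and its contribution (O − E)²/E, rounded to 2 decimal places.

Under H₀ each category has probability 1/3, so each expected count is 252/3 = 84.
cat           O        E   (O−E)²/E
symbol 1     76       84      0.762
symbol 2     74       84      1.190
symbol 3    102       84      3.857
The largest term is for symbol 3: 3.86.

symbol 3, 3.86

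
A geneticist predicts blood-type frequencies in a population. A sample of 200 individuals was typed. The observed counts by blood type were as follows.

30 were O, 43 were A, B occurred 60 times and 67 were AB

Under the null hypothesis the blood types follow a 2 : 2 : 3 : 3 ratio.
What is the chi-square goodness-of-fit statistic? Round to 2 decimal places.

3.54

Ratio total = 10. Expected counts: 200×2/10 = 40, 200×2/10 = 40, 200×3/10 = 60, 200×3/10 = 60.
cat         O        E   (O−E)²/E
O          30       40      2.500
A          43       40      0.225
B          60       60      0.000
AB         67       60      0.817
Sum = 3.54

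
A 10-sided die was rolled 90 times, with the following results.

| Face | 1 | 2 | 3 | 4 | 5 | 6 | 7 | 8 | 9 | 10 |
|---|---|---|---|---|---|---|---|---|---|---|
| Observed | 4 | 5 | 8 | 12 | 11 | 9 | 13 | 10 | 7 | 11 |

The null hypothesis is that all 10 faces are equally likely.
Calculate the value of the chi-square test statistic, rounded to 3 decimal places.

Under H₀ each category has probability 1/10, so each expected count is 90/10 = 9.
cat         O        E   (O−E)²/E
1           4        9     2.7778
2           5        9     1.7778
3           8        9     0.1111
4          12        9     1.0000
5          11        9     0.4444
6           9        9     0.0000
7          13        9     1.7778
8          10        9     0.1111
9           7        9     0.4444
10         11        9     0.4444
Sum = 8.889

8.889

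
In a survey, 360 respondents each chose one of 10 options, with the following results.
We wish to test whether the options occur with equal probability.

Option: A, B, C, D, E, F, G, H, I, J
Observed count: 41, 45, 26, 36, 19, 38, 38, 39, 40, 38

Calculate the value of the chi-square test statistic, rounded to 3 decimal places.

14.778

Under H₀ each category has probability 1/10, so each expected count is 360/10 = 36.
χ² = (41−36)²/36 + (45−36)²/36 + (26−36)²/36 + (36−36)²/36 + (19−36)²/36 + (38−36)²/36 + (38−36)²/36 + (39−36)²/36 + (40−36)²/36 + (38−36)²/36
   = 0.6944 + 2.2500 + 2.7778 + 0.0000 + 8.0278 + 0.1111 + 0.1111 + 0.2500 + 0.4444 + 0.1111
Sum = 14.778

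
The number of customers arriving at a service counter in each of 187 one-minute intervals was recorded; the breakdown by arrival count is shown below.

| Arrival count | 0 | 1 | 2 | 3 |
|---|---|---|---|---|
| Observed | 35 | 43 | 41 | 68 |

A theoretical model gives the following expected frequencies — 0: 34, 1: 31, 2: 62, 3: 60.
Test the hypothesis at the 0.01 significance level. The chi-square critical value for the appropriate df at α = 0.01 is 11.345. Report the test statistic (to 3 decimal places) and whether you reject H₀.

12.854; reject

χ² = (35−34)²/34 + (43−31)²/31 + (41−62)²/62 + (68−60)²/60
   = 0.0294 + 4.6452 + 7.1129 + 1.0667
Sum = 12.854
df = 3. Since 12.854 > 11.345, we reject H₀.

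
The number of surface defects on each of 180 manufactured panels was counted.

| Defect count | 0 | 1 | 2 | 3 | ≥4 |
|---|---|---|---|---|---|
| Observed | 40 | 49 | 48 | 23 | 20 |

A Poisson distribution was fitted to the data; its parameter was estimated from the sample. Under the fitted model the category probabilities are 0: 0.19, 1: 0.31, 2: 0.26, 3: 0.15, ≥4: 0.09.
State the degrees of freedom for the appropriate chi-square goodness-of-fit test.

3

There are k = 5 categories and 1 parameter estimated from the data, so df = 5 − 1 − 1 = 3.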